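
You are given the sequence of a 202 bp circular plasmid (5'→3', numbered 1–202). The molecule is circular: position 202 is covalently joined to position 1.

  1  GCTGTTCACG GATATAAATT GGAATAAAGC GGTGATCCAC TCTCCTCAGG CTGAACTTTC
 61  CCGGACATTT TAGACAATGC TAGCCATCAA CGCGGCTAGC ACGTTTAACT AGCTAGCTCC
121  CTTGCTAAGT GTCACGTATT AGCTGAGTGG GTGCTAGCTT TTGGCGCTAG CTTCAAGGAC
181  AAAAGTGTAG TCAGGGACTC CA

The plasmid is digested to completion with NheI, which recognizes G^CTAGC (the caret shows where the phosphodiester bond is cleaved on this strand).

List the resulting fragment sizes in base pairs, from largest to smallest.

NheI sites (GCTAGC) start at positions 79, 95, 112, 153, 166.
NheI cuts after the first base of each site, so after positions 79, 95, 112, 153, 166.
Circular molecule, 5 cuts → 5 fragments:
  80–95 → 16 bp
  96–112 → 17 bp
  113–153 → 41 bp
  154–166 → 13 bp
  167–202 then 1–79 → 36 + 79 = 115 bp
Sorted largest to smallest: 115, 41, 17, 16, 13 bp.

115, 41, 17, 16, 13 bp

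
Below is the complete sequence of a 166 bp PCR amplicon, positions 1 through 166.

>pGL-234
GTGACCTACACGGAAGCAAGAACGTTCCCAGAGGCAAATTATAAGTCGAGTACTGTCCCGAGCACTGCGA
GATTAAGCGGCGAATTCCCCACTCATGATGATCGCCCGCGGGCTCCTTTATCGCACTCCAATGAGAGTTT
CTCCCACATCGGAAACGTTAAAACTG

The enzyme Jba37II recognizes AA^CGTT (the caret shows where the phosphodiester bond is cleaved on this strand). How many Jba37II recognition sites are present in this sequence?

2

AACGTT occurs starting at positions 21, 154.
Jba37II cuts at 2 sites.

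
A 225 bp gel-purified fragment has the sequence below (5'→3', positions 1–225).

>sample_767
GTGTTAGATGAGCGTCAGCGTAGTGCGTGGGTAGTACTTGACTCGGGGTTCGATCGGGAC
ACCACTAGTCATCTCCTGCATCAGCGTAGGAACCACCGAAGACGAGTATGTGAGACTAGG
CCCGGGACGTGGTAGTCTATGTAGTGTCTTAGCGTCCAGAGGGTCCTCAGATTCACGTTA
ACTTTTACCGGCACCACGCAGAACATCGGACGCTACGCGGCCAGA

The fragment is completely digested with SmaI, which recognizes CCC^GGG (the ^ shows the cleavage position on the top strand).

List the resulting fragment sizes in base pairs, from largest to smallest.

123, 102 bp

The SmaI site (CCCGGG) starts at position 121.
SmaI cuts after base 3 of each site, so after position 123.
Linear molecule, 1 cut → 2 fragments:
  1–123 → 123 bp
  124–225 → 102 bp
Sorted largest to smallest: 123, 102 bp.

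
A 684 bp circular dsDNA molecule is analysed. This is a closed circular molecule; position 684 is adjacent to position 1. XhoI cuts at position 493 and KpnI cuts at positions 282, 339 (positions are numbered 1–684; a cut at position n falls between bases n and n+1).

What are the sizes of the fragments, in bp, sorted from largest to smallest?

473, 154, 57 bp

Combined cut positions (sorted): 282, 339, 493.
Circular molecule, 3 cuts → 3 fragments:
  339 − 282 = 57 bp
  493 − 339 = 154 bp
  wrap: 684 − 493 + 282 = 473 bp
Sorted largest to smallest: 473, 154, 57 bp.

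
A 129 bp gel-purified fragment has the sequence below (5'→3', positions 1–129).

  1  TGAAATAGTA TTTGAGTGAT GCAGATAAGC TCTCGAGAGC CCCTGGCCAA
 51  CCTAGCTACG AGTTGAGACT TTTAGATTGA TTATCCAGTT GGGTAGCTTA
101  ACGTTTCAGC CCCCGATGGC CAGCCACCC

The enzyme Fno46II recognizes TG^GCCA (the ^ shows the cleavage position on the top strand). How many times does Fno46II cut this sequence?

2

TGGCCA occurs starting at positions 44, 117.
Fno46II cuts at 2 sites.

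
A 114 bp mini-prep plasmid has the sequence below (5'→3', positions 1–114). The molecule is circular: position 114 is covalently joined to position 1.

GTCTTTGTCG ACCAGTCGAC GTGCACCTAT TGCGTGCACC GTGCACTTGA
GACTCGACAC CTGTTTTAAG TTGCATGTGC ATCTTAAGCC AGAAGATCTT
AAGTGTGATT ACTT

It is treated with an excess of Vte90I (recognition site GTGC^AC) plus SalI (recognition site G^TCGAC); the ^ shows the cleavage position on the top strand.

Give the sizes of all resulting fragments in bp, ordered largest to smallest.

Vte90I sites (GTGCAC) start at positions 21, 34, 41.
Vte90I cuts after base 4 of each site, so after positions 24, 37, 44.
SalI sites (GTCGAC) start at positions 7, 15.
SalI cuts after the first base of each site, so after positions 7, 15.
Combined cut positions: 7, 15, 24, 37, 44.
Circular molecule, 5 cuts → 5 fragments:
  8–15 → 8 bp
  16–24 → 9 bp
  25–37 → 13 bp
  38–44 → 7 bp
  45–114 then 1–7 → 70 + 7 = 77 bp
Sorted largest to smallest: 77, 13, 9, 8, 7 bp.

77, 13, 9, 8, 7 bp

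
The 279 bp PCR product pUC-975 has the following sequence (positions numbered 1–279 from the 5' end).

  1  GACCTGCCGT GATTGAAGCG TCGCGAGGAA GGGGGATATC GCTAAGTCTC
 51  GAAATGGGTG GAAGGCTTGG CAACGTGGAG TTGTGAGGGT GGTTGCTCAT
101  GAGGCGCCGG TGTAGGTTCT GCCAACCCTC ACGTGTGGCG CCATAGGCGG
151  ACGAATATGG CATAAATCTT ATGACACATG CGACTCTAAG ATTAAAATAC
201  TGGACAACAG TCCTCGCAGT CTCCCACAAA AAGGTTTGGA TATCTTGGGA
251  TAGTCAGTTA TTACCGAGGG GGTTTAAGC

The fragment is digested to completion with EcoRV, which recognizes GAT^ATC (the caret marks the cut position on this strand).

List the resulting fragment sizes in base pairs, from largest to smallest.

204, 38, 37 bp

EcoRV sites (GATATC) start at positions 35, 239.
EcoRV cuts after base 3 of each site, so after positions 37, 241.
Linear molecule, 2 cuts → 3 fragments:
  1–37 → 37 bp
  38–241 → 204 bp
  242–279 → 38 bp
Sorted largest to smallest: 204, 38, 37 bp.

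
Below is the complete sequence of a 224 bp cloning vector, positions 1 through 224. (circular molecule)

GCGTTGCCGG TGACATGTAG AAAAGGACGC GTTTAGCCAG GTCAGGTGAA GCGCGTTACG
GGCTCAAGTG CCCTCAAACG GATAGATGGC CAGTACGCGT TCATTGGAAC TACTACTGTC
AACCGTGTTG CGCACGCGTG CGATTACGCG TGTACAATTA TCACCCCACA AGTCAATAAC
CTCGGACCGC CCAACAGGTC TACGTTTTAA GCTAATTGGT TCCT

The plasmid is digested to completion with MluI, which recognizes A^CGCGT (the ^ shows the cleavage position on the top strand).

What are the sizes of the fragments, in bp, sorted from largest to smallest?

MluI sites (ACGCGT) start at positions 27, 95, 134, 146.
MluI cuts after the first base of each site, so after positions 27, 95, 134, 146.
Circular molecule, 4 cuts → 4 fragments:
  28–95 → 68 bp
  96–134 → 39 bp
  135–146 → 12 bp
  147–224 then 1–27 → 78 + 27 = 105 bp
Sorted largest to smallest: 105, 68, 39, 12 bp.

105, 68, 39, 12 bp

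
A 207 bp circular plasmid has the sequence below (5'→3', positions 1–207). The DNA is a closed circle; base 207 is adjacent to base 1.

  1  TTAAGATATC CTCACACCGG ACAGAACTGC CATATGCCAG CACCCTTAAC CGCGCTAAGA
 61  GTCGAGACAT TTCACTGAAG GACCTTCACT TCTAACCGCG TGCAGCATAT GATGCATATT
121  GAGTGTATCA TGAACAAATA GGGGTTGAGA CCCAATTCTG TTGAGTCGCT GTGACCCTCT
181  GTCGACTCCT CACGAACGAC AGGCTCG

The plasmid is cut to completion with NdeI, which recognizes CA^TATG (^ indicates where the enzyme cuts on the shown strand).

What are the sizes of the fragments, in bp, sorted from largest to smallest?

NdeI sites (CATATG) start at positions 31, 106.
NdeI cuts after base 2 of each site, so after positions 32, 107.
Circular molecule, 2 cuts → 2 fragments:
  33–107 → 75 bp
  108–207 then 1–32 → 100 + 32 = 132 bp
Sorted largest to smallest: 132, 75 bp.

132, 75 bp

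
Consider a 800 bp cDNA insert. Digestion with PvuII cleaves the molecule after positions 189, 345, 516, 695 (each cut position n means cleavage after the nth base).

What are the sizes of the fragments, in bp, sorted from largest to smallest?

189, 179, 171, 156, 105 bp

Linear molecule, 4 cuts → 5 fragments:
  189 − 0 = 189 bp
  345 − 189 = 156 bp
  516 − 345 = 171 bp
  695 − 516 = 179 bp
  800 − 695 = 105 bp
Sorted largest to smallest: 189, 179, 171, 156, 105 bp.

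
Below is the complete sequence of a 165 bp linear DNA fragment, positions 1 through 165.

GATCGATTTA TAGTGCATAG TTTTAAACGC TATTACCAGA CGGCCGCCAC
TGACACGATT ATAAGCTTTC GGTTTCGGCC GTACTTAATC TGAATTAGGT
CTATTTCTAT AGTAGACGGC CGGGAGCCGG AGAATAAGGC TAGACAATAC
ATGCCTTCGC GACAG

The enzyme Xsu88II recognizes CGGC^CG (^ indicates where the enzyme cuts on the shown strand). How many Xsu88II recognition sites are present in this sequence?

CGGCCG occurs starting at positions 41, 76, 117.
Xsu88II cuts at 3 sites.

3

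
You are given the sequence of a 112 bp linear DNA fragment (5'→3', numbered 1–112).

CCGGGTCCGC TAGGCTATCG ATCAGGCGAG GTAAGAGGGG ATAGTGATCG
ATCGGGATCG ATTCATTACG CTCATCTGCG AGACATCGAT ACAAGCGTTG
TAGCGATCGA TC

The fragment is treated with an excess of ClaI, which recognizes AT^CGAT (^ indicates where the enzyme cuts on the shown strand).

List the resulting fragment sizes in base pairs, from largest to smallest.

ClaI sites (ATCGAT) start at positions 17, 47, 57, 85, 106.
ClaI cuts after base 2 of each site, so after positions 18, 48, 58, 86, 107.
Linear molecule, 5 cuts → 6 fragments:
  1–18 → 18 bp
  19–48 → 30 bp
  49–58 → 10 bp
  59–86 → 28 bp
  87–107 → 21 bp
  108–112 → 5 bp
Sorted largest to smallest: 30, 28, 21, 18, 10, 5 bp.

30, 28, 21, 18, 10, 5 bp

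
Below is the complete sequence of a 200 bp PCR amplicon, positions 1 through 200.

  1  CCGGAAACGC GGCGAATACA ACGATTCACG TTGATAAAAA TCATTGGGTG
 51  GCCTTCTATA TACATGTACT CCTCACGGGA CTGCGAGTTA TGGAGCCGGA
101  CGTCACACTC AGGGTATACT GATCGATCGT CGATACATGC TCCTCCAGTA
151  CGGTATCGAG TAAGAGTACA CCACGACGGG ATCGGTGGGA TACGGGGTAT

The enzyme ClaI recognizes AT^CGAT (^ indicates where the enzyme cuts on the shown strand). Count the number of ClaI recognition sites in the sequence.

1

ATCGAT occurs starting at position 122.
ClaI cuts at 1 site.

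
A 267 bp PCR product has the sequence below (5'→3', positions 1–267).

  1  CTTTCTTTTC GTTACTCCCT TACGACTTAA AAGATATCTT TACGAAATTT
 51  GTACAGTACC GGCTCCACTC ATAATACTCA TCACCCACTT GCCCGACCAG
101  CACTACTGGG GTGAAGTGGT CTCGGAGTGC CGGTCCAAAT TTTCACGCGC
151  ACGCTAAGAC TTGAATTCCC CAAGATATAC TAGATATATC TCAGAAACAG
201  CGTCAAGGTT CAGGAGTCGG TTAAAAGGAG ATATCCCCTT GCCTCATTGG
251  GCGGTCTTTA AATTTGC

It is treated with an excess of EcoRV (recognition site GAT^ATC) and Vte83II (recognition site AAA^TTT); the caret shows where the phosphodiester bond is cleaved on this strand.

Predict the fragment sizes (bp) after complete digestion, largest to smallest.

EcoRV sites (GATATC) start at positions 33, 230.
EcoRV cuts after base 3 of each site, so after positions 35, 232.
Vte83II sites (AAATTT) start at positions 45, 137, 260.
Vte83II cuts after base 3 of each site, so after positions 47, 139, 262.
Combined cut positions: 35, 47, 139, 232, 262.
Linear molecule, 5 cuts → 6 fragments:
  1–35 → 35 bp
  36–47 → 12 bp
  48–139 → 92 bp
  140–232 → 93 bp
  233–262 → 30 bp
  263–267 → 5 bp
Sorted largest to smallest: 93, 92, 35, 30, 12, 5 bp.

93, 92, 35, 30, 12, 5 bp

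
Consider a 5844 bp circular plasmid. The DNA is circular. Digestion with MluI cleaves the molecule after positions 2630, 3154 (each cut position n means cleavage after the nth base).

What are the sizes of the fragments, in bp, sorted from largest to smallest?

Circular molecule, 2 cuts → 2 fragments:
  3154 − 2630 = 524 bp
  wrap: 5844 − 3154 + 2630 = 5320 bp
Sorted largest to smallest: 5320, 524 bp.

5320, 524 bp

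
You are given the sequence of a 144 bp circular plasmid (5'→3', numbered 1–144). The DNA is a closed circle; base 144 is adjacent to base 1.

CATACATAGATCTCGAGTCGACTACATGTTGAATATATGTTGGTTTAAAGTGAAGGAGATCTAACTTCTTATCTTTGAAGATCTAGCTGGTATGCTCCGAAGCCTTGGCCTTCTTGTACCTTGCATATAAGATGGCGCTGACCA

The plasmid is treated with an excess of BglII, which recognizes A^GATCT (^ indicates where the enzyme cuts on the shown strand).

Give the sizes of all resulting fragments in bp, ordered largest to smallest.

73, 49, 22 bp

BglII sites (AGATCT) start at positions 8, 57, 79.
BglII cuts after the first base of each site, so after positions 8, 57, 79.
Circular molecule, 3 cuts → 3 fragments:
  9–57 → 49 bp
  58–79 → 22 bp
  80–144 then 1–8 → 65 + 8 = 73 bp
Sorted largest to smallest: 73, 49, 22 bp.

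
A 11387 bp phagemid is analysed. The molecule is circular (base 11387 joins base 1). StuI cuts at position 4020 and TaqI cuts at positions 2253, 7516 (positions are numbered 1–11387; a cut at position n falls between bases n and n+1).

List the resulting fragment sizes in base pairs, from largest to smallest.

Combined cut positions (sorted): 2253, 4020, 7516.
Circular molecule, 3 cuts → 3 fragments:
  4020 − 2253 = 1767 bp
  7516 − 4020 = 3496 bp
  wrap: 11387 − 7516 + 2253 = 6124 bp
Sorted largest to smallest: 6124, 3496, 1767 bp.

6124, 3496, 1767 bp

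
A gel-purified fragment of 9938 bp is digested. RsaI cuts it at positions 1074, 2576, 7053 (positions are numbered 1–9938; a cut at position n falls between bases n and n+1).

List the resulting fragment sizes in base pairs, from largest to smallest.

4477, 2885, 1502, 1074 bp

Linear molecule, 3 cuts → 4 fragments:
  1074 − 0 = 1074 bp
  2576 − 1074 = 1502 bp
  7053 − 2576 = 4477 bp
  9938 − 7053 = 2885 bp
Sorted largest to smallest: 4477, 2885, 1502, 1074 bp.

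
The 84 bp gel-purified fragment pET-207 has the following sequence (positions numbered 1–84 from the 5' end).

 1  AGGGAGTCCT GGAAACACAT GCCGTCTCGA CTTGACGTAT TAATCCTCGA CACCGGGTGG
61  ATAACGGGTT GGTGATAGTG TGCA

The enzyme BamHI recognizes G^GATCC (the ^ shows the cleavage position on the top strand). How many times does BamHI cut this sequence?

No occurrence of GGATCC is present in the sequence.
BamHI does not cut: 0 sites.

0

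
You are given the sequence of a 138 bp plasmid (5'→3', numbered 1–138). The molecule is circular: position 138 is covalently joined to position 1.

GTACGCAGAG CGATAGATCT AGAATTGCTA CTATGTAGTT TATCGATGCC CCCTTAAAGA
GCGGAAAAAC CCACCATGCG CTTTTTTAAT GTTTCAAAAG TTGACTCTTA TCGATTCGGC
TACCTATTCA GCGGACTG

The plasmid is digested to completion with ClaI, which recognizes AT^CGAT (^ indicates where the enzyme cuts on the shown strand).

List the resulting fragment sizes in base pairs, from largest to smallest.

70, 68 bp

ClaI sites (ATCGAT) start at positions 42, 110.
ClaI cuts after base 2 of each site, so after positions 43, 111.
Circular molecule, 2 cuts → 2 fragments:
  44–111 → 68 bp
  112–138 then 1–43 → 27 + 43 = 70 bp
Sorted largest to smallest: 70, 68 bp.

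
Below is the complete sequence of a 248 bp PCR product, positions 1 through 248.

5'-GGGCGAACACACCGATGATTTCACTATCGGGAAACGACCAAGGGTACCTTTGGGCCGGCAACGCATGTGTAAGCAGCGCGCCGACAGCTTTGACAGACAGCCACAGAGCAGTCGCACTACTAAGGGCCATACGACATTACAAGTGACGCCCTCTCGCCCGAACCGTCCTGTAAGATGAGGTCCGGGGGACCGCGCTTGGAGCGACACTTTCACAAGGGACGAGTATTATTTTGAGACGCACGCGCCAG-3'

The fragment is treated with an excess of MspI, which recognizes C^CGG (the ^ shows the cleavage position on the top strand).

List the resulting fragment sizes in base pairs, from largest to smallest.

127, 66, 55 bp

MspI sites (CCGG) start at positions 55, 182.
MspI cuts after the first base of each site, so after positions 55, 182.
Linear molecule, 2 cuts → 3 fragments:
  1–55 → 55 bp
  56–182 → 127 bp
  183–248 → 66 bp
Sorted largest to smallest: 127, 66, 55 bp.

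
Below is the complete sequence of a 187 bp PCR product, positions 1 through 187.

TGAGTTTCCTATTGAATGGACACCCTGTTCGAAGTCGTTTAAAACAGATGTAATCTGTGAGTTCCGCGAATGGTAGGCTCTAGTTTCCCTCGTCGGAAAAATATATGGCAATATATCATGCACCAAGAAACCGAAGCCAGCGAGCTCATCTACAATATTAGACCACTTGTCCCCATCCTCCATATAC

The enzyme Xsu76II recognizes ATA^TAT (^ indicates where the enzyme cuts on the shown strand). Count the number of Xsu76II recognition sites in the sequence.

ATATAT occurs starting at positions 101, 111.
Xsu76II cuts at 2 sites.

2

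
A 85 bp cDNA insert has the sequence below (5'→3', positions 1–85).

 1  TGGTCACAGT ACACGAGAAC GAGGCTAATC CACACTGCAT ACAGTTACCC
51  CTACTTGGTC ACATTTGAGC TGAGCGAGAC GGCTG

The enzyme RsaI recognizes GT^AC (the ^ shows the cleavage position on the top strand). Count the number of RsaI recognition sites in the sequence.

1

GTAC occurs starting at position 9.
RsaI cuts at 1 site.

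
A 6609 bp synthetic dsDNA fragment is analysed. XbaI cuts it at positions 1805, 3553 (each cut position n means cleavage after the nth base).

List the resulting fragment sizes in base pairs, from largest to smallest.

3056, 1805, 1748 bp

Linear molecule, 2 cuts → 3 fragments:
  1805 − 0 = 1805 bp
  3553 − 1805 = 1748 bp
  6609 − 3553 = 3056 bp
Sorted largest to smallest: 3056, 1805, 1748 bp.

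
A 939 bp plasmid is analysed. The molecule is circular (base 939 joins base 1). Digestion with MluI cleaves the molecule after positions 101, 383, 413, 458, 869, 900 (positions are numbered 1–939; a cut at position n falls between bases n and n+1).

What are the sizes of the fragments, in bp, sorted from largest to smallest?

Circular molecule, 6 cuts → 6 fragments:
  383 − 101 = 282 bp
  413 − 383 = 30 bp
  458 − 413 = 45 bp
  869 − 458 = 411 bp
  900 − 869 = 31 bp
  wrap: 939 − 900 + 101 = 140 bp
Sorted largest to smallest: 411, 282, 140, 45, 31, 30 bp.

411, 282, 140, 45, 31, 30 bp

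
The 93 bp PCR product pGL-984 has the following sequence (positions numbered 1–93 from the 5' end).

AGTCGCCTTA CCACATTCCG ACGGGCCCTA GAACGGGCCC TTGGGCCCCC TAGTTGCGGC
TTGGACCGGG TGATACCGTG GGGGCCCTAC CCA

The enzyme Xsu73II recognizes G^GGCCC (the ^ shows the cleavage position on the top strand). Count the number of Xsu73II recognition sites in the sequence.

GGGCCC occurs starting at positions 23, 35, 43, 82.
Xsu73II cuts at 4 sites.

4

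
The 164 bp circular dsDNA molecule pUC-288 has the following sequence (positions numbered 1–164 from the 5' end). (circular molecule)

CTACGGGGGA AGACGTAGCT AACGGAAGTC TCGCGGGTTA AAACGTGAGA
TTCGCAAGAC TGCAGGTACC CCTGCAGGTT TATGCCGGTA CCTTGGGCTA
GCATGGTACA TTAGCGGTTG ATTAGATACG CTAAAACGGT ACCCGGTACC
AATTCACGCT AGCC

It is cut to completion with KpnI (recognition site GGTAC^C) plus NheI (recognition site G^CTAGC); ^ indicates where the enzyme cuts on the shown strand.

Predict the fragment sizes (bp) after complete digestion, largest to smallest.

KpnI sites (GGTACC) start at positions 65, 87, 138, 145.
KpnI cuts after base 5 of each site (before the last base), so after positions 69, 91, 142, 149.
NheI sites (GCTAGC) start at positions 97, 158.
NheI cuts after the first base of each site, so after positions 97, 158.
Combined cut positions: 69, 91, 97, 142, 149, 158.
Circular molecule, 6 cuts → 6 fragments:
  70–91 → 22 bp
  92–97 → 6 bp
  98–142 → 45 bp
  143–149 → 7 bp
  150–158 → 9 bp
  159–164 then 1–69 → 6 + 69 = 75 bp
Sorted largest to smallest: 75, 45, 22, 9, 7, 6 bp.

75, 45, 22, 9, 7, 6 bp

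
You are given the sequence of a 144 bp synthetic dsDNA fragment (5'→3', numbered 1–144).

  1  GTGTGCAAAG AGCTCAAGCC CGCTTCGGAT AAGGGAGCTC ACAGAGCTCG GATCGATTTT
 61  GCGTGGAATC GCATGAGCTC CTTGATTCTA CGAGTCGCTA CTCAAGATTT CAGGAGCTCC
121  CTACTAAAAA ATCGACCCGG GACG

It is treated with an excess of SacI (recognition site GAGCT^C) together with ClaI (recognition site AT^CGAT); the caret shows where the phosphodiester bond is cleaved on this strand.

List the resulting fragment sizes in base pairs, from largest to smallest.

SacI sites (GAGCTC) start at positions 10, 35, 44, 75, 114.
SacI cuts after base 5 of each site (before the last base), so after positions 14, 39, 48, 79, 118.
The ClaI site (ATCGAT) starts at position 52.
ClaI cuts after base 2 of each site, so after position 53.
Combined cut positions: 14, 39, 48, 53, 79, 118.
Linear molecule, 6 cuts → 7 fragments:
  1–14 → 14 bp
  15–39 → 25 bp
  40–48 → 9 bp
  49–53 → 5 bp
  54–79 → 26 bp
  80–118 → 39 bp
  119–144 → 26 bp
Sorted largest to smallest: 39, 26, 26, 25, 14, 9, 5 bp.

39, 26, 26, 25, 14, 9, 5 bp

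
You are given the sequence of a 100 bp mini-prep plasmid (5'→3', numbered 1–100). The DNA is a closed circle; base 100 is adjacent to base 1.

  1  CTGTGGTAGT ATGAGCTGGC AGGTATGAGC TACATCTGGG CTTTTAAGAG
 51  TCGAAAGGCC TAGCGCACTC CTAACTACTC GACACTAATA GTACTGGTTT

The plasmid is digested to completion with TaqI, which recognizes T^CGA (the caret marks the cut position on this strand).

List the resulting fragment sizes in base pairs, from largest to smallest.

72, 28 bp

TaqI sites (TCGA) start at positions 51, 79.
TaqI cuts after the first base of each site, so after positions 51, 79.
Circular molecule, 2 cuts → 2 fragments:
  52–79 → 28 bp
  80–100 then 1–51 → 21 + 51 = 72 bp
Sorted largest to smallest: 72, 28 bp.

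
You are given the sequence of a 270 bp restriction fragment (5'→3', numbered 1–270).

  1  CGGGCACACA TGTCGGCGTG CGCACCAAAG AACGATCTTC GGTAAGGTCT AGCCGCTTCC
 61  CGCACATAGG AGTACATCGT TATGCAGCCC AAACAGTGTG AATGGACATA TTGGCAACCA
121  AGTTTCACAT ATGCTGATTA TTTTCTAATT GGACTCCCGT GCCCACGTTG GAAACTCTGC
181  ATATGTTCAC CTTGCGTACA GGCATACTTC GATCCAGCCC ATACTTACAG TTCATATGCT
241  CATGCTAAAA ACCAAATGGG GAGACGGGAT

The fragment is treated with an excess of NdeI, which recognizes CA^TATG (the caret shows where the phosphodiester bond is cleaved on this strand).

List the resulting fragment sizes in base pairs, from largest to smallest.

NdeI sites (CATATG) start at positions 128, 180, 233.
NdeI cuts after base 2 of each site, so after positions 129, 181, 234.
Linear molecule, 3 cuts → 4 fragments:
  1–129 → 129 bp
  130–181 → 52 bp
  182–234 → 53 bp
  235–270 → 36 bp
Sorted largest to smallest: 129, 53, 52, 36 bp.

129, 53, 52, 36 bp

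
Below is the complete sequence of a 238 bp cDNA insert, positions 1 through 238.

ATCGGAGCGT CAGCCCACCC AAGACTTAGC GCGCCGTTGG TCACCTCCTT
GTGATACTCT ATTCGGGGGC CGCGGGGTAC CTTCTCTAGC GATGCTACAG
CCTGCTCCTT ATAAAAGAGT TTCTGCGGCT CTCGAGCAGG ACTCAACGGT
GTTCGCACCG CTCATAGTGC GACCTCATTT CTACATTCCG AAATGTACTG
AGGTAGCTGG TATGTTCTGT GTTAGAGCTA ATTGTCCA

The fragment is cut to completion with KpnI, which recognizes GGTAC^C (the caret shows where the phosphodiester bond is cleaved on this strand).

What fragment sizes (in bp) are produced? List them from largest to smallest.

The KpnI site (GGTACC) starts at position 76.
KpnI cuts after base 5 of each site (before the last base), so after position 80.
Linear molecule, 1 cut → 2 fragments:
  1–80 → 80 bp
  81–238 → 158 bp
Sorted largest to smallest: 158, 80 bp.

158, 80 bp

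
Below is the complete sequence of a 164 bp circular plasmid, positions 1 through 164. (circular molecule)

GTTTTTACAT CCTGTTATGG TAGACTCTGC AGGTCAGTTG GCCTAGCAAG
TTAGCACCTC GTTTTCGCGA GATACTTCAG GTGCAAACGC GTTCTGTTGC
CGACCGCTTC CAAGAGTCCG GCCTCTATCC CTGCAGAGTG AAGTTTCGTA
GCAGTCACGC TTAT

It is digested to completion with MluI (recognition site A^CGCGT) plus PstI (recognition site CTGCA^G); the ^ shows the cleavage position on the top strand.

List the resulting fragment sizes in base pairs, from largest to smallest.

The MluI site (ACGCGT) starts at position 87.
MluI cuts after the first base of each site, so after position 87.
PstI sites (CTGCAG) start at positions 27, 131.
PstI cuts after base 5 of each site (before the last base), so after positions 31, 135.
Combined cut positions: 31, 87, 135.
Circular molecule, 3 cuts → 3 fragments:
  32–87 → 56 bp
  88–135 → 48 bp
  136–164 then 1–31 → 29 + 31 = 60 bp
Sorted largest to smallest: 60, 56, 48 bp.

60, 56, 48 bp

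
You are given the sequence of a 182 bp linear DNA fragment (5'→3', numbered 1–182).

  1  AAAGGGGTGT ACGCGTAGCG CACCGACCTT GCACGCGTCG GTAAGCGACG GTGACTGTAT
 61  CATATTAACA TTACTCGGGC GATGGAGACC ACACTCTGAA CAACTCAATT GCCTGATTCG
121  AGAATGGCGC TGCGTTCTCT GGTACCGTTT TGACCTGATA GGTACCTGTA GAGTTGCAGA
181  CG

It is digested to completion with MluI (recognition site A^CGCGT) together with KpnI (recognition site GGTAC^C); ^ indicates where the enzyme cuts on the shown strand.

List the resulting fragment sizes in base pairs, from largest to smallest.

112, 22, 20, 17, 11 bp

MluI sites (ACGCGT) start at positions 11, 33.
MluI cuts after the first base of each site, so after positions 11, 33.
KpnI sites (GGTACC) start at positions 141, 161.
KpnI cuts after base 5 of each site (before the last base), so after positions 145, 165.
Combined cut positions: 11, 33, 145, 165.
Linear molecule, 4 cuts → 5 fragments:
  1–11 → 11 bp
  12–33 → 22 bp
  34–145 → 112 bp
  146–165 → 20 bp
  166–182 → 17 bp
Sorted largest to smallest: 112, 22, 20, 17, 11 bp.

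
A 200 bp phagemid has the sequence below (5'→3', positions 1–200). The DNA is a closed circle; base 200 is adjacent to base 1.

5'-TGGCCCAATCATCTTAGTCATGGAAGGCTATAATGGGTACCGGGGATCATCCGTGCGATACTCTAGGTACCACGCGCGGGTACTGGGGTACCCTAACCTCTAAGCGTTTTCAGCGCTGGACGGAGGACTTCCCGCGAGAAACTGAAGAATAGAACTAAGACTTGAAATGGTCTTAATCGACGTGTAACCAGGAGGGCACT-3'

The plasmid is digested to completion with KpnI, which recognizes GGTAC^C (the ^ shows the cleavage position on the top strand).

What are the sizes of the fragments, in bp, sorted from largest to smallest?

KpnI sites (GGTACC) start at positions 36, 66, 87.
KpnI cuts after base 5 of each site (before the last base), so after positions 40, 70, 91.
Circular molecule, 3 cuts → 3 fragments:
  41–70 → 30 bp
  71–91 → 21 bp
  92–200 then 1–40 → 109 + 40 = 149 bp
Sorted largest to smallest: 149, 30, 21 bp.

149, 30, 21 bp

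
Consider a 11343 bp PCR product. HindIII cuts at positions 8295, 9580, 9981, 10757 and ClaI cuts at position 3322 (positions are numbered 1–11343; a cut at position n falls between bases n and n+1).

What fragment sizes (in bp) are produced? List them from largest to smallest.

Combined cut positions (sorted): 3322, 8295, 9580, 9981, 10757.
Linear molecule, 5 cuts → 6 fragments:
  3322 − 0 = 3322 bp
  8295 − 3322 = 4973 bp
  9580 − 8295 = 1285 bp
  9981 − 9580 = 401 bp
  10757 − 9981 = 776 bp
  11343 − 10757 = 586 bp
Sorted largest to smallest: 4973, 3322, 1285, 776, 586, 401 bp.

4973, 3322, 1285, 776, 586, 401 bp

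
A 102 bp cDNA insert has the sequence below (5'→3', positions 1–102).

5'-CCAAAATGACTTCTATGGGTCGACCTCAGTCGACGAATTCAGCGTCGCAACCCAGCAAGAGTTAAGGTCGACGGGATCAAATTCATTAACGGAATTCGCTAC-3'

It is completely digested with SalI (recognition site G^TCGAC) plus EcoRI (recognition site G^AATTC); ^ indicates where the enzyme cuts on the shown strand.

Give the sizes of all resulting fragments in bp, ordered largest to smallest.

32, 25, 19, 10, 10, 6 bp

SalI sites (GTCGAC) start at positions 19, 29, 67.
SalI cuts after the first base of each site, so after positions 19, 29, 67.
EcoRI sites (GAATTC) start at positions 35, 92.
EcoRI cuts after the first base of each site, so after positions 35, 92.
Combined cut positions: 19, 29, 35, 67, 92.
Linear molecule, 5 cuts → 6 fragments:
  1–19 → 19 bp
  20–29 → 10 bp
  30–35 → 6 bp
  36–67 → 32 bp
  68–92 → 25 bp
  93–102 → 10 bp
Sorted largest to smallest: 32, 25, 19, 10, 10, 6 bp.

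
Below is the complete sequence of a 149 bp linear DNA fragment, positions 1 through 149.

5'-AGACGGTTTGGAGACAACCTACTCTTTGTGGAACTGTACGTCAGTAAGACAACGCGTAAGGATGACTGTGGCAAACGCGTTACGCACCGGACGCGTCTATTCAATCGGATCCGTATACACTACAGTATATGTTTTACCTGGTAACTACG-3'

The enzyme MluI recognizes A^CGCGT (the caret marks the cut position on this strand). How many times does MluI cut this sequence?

3

ACGCGT occurs starting at positions 52, 75, 91.
MluI cuts at 3 sites.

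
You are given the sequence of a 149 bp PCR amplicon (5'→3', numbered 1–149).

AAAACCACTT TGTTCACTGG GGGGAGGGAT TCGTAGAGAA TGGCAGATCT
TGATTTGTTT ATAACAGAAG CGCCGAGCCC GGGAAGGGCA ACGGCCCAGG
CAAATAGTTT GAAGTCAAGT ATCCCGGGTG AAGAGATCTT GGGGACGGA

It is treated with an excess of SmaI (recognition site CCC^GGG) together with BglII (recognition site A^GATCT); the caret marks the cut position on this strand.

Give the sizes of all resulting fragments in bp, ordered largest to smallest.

45, 45, 35, 15, 9 bp

SmaI sites (CCCGGG) start at positions 78, 123.
SmaI cuts after base 3 of each site, so after positions 80, 125.
BglII sites (AGATCT) start at positions 45, 134.
BglII cuts after the first base of each site, so after positions 45, 134.
Combined cut positions: 45, 80, 125, 134.
Linear molecule, 4 cuts → 5 fragments:
  1–45 → 45 bp
  46–80 → 35 bp
  81–125 → 45 bp
  126–134 → 9 bp
  135–149 → 15 bp
Sorted largest to smallest: 45, 45, 35, 15, 9 bp.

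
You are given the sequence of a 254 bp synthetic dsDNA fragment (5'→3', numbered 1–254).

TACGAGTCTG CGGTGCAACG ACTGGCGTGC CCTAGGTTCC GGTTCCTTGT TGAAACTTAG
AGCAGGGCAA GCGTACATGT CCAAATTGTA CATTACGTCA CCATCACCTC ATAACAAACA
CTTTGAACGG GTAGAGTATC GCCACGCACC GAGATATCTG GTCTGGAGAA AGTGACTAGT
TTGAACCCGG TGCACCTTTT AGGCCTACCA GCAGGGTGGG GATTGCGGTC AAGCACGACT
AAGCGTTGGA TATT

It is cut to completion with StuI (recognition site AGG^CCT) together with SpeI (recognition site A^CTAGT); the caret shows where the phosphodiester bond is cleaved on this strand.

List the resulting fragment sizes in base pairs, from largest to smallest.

175, 51, 28 bp

The StuI site (AGGCCT) starts at position 201.
StuI cuts after base 3 of each site, so after position 203.
The SpeI site (ACTAGT) starts at position 175.
SpeI cuts after the first base of each site, so after position 175.
Combined cut positions: 175, 203.
Linear molecule, 2 cuts → 3 fragments:
  1–175 → 175 bp
  176–203 → 28 bp
  204–254 → 51 bp
Sorted largest to smallest: 175, 51, 28 bp.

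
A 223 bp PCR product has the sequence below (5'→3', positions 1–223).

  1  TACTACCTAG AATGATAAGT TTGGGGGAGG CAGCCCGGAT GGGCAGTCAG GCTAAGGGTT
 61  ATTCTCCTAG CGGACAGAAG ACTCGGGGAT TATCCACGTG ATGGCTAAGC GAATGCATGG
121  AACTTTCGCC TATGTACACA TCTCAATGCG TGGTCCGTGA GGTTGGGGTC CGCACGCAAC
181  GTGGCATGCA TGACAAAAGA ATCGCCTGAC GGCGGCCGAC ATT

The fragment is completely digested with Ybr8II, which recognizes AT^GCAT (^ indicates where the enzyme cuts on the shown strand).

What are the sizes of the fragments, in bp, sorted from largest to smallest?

Ybr8II sites (ATGCAT) start at positions 113, 186.
Ybr8II cuts after base 2 of each site, so after positions 114, 187.
Linear molecule, 2 cuts → 3 fragments:
  1–114 → 114 bp
  115–187 → 73 bp
  188–223 → 36 bp
Sorted largest to smallest: 114, 73, 36 bp.

114, 73, 36 bp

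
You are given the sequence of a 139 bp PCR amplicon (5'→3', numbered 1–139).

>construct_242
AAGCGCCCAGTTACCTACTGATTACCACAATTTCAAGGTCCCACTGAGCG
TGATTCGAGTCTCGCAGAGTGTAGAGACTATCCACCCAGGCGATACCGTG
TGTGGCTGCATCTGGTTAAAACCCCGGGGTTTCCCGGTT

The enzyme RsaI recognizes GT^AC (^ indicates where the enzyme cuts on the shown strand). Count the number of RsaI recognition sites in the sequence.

No occurrence of GTAC is present in the sequence.
RsaI does not cut: 0 sites.

0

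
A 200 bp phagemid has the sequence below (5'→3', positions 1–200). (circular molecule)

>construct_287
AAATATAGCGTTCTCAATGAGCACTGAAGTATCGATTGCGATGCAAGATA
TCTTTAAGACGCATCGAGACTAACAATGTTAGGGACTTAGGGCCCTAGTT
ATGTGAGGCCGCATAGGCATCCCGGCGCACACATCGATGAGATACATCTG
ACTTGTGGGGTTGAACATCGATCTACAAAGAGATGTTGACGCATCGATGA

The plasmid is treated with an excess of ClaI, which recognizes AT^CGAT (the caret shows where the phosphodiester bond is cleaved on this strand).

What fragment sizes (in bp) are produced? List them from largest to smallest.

ClaI sites (ATCGAT) start at positions 31, 133, 167, 193.
ClaI cuts after base 2 of each site, so after positions 32, 134, 168, 194.
Circular molecule, 4 cuts → 4 fragments:
  33–134 → 102 bp
  135–168 → 34 bp
  169–194 → 26 bp
  195–200 then 1–32 → 6 + 32 = 38 bp
Sorted largest to smallest: 102, 38, 34, 26 bp.

102, 38, 34, 26 bp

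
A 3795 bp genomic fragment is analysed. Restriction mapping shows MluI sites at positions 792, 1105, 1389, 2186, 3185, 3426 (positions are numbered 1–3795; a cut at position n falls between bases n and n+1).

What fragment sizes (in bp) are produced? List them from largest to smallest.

Linear molecule, 6 cuts → 7 fragments:
  792 − 0 = 792 bp
  1105 − 792 = 313 bp
  1389 − 1105 = 284 bp
  2186 − 1389 = 797 bp
  3185 − 2186 = 999 bp
  3426 − 3185 = 241 bp
  3795 − 3426 = 369 bp
Sorted largest to smallest: 999, 797, 792, 369, 313, 284, 241 bp.

999, 797, 792, 369, 313, 284, 241 bp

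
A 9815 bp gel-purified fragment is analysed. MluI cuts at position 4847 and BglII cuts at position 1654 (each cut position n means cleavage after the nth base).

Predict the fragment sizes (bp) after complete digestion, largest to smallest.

Combined cut positions (sorted): 1654, 4847.
Linear molecule, 2 cuts → 3 fragments:
  1654 − 0 = 1654 bp
  4847 − 1654 = 3193 bp
  9815 − 4847 = 4968 bp
Sorted largest to smallest: 4968, 3193, 1654 bp.

4968, 3193, 1654 bp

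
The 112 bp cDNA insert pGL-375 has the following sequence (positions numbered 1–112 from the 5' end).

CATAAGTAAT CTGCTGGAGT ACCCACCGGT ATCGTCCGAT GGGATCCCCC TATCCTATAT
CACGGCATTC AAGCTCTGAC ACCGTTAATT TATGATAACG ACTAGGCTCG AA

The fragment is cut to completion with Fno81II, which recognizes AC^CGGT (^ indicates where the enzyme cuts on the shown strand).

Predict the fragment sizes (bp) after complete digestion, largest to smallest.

The Fno81II site (ACCGGT) starts at position 25.
Fno81II cuts after base 2 of each site, so after position 26.
Linear molecule, 1 cut → 2 fragments:
  1–26 → 26 bp
  27–112 → 86 bp
Sorted largest to smallest: 86, 26 bp.

86, 26 bp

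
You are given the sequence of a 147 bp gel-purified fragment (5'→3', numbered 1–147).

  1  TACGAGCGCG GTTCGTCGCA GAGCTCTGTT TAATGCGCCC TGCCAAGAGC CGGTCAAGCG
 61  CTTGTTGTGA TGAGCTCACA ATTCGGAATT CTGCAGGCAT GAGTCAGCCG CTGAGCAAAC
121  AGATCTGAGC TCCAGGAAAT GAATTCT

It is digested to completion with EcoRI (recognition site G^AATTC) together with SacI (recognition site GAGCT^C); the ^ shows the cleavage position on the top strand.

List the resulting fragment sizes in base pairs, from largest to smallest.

EcoRI sites (GAATTC) start at positions 86, 141.
EcoRI cuts after the first base of each site, so after positions 86, 141.
SacI sites (GAGCTC) start at positions 21, 72, 127.
SacI cuts after base 5 of each site (before the last base), so after positions 25, 76, 131.
Combined cut positions: 25, 76, 86, 131, 141.
Linear molecule, 5 cuts → 6 fragments:
  1–25 → 25 bp
  26–76 → 51 bp
  77–86 → 10 bp
  87–131 → 45 bp
  132–141 → 10 bp
  142–147 → 6 bp
Sorted largest to smallest: 51, 45, 25, 10, 10, 6 bp.

51, 45, 25, 10, 10, 6 bp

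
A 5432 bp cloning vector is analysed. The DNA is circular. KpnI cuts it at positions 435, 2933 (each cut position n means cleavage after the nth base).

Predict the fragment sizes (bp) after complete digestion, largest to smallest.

2934, 2498 bp

Circular molecule, 2 cuts → 2 fragments:
  2933 − 435 = 2498 bp
  wrap: 5432 − 2933 + 435 = 2934 bp
Sorted largest to smallest: 2934, 2498 bp.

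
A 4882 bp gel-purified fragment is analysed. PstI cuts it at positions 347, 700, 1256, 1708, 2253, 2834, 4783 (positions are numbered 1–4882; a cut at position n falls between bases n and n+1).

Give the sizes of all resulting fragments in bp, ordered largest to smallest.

1949, 581, 556, 545, 452, 353, 347, 99 bp

Linear molecule, 7 cuts → 8 fragments:
  347 − 0 = 347 bp
  700 − 347 = 353 bp
  1256 − 700 = 556 bp
  1708 − 1256 = 452 bp
  2253 − 1708 = 545 bp
  2834 − 2253 = 581 bp
  4783 − 2834 = 1949 bp
  4882 − 4783 = 99 bp
Sorted largest to smallest: 1949, 581, 556, 545, 452, 353, 347, 99 bp.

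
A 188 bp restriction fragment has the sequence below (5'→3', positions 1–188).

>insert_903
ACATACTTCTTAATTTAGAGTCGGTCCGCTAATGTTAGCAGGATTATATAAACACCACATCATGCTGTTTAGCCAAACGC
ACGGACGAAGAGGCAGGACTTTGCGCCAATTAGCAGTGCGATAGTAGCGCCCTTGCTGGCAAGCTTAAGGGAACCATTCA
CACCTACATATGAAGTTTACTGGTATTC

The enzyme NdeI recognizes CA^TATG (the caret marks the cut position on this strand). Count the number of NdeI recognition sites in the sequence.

1

CATATG occurs starting at position 167.
NdeI cuts at 1 site.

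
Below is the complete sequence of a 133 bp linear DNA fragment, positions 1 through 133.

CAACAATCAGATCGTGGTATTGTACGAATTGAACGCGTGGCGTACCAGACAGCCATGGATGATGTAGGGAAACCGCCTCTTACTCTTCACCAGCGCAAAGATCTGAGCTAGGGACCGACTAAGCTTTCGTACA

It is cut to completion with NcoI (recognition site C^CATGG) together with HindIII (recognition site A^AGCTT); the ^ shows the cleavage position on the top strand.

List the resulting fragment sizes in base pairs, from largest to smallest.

68, 53, 12 bp

The NcoI site (CCATGG) starts at position 53.
NcoI cuts after the first base of each site, so after position 53.
The HindIII site (AAGCTT) starts at position 121.
HindIII cuts after the first base of each site, so after position 121.
Combined cut positions: 53, 121.
Linear molecule, 2 cuts → 3 fragments:
  1–53 → 53 bp
  54–121 → 68 bp
  122–133 → 12 bp
Sorted largest to smallest: 68, 53, 12 bp.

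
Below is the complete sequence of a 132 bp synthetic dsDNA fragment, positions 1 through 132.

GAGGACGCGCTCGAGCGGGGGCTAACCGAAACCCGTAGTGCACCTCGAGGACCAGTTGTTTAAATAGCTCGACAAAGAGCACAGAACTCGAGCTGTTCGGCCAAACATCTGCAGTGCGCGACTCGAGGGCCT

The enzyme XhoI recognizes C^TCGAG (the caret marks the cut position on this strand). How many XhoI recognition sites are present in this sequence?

CTCGAG occurs starting at positions 10, 44, 87, 122.
XhoI cuts at 4 sites.

4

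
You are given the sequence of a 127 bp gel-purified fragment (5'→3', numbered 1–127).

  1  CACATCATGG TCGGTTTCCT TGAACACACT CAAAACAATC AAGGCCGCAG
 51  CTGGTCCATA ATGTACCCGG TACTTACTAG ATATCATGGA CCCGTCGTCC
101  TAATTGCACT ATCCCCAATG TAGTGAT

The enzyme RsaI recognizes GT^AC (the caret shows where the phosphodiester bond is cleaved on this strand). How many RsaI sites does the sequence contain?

2

GTAC occurs starting at positions 63, 70.
RsaI cuts at 2 sites.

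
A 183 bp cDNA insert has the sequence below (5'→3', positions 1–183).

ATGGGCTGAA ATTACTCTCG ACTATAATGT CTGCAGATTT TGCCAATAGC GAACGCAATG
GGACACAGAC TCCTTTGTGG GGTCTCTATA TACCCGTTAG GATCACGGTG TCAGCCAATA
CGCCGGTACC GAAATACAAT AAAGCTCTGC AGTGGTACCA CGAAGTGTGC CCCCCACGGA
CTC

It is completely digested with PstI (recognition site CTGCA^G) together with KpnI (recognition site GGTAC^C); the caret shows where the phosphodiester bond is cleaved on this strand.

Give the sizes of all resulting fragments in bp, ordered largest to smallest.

94, 35, 25, 22, 7 bp

PstI sites (CTGCAG) start at positions 31, 147.
PstI cuts after base 5 of each site (before the last base), so after positions 35, 151.
KpnI sites (GGTACC) start at positions 125, 154.
KpnI cuts after base 5 of each site (before the last base), so after positions 129, 158.
Combined cut positions: 35, 129, 151, 158.
Linear molecule, 4 cuts → 5 fragments:
  1–35 → 35 bp
  36–129 → 94 bp
  130–151 → 22 bp
  152–158 → 7 bp
  159–183 → 25 bp
Sorted largest to smallest: 94, 35, 25, 22, 7 bp.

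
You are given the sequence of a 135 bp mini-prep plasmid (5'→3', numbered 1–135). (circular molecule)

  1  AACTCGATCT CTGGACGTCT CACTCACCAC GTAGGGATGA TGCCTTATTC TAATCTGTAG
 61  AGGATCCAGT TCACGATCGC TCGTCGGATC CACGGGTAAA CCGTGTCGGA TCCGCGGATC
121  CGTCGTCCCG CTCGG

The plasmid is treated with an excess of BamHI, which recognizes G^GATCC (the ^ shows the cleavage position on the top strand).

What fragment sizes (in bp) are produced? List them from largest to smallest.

81, 24, 22, 8 bp

BamHI sites (GGATCC) start at positions 62, 86, 108, 116.
BamHI cuts after the first base of each site, so after positions 62, 86, 108, 116.
Circular molecule, 4 cuts → 4 fragments:
  63–86 → 24 bp
  87–108 → 22 bp
  109–116 → 8 bp
  117–135 then 1–62 → 19 + 62 = 81 bp
Sorted largest to smallest: 81, 24, 22, 8 bp.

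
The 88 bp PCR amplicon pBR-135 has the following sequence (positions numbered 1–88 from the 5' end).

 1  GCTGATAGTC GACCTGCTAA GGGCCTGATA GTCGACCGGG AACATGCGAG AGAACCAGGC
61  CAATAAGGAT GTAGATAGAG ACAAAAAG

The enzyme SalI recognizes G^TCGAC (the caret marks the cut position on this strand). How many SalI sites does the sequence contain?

GTCGAC occurs starting at positions 8, 31.
SalI cuts at 2 sites.

2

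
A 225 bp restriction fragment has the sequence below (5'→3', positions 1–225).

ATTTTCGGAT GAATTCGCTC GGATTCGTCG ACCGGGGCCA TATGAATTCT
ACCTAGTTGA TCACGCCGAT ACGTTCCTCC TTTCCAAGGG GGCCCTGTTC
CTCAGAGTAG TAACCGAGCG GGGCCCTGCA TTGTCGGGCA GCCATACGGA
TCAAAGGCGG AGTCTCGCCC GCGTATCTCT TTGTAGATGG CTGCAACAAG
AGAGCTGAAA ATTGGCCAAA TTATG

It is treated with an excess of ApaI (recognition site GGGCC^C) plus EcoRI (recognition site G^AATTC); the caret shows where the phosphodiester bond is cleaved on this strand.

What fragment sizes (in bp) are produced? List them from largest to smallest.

ApaI sites (GGGCCC) start at positions 90, 121.
ApaI cuts after base 5 of each site (before the last base), so after positions 94, 125.
EcoRI sites (GAATTC) start at positions 11, 44.
EcoRI cuts after the first base of each site, so after positions 11, 44.
Combined cut positions: 11, 44, 94, 125.
Linear molecule, 4 cuts → 5 fragments:
  1–11 → 11 bp
  12–44 → 33 bp
  45–94 → 50 bp
  95–125 → 31 bp
  126–225 → 100 bp
Sorted largest to smallest: 100, 50, 33, 31, 11 bp.

100, 50, 33, 31, 11 bp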